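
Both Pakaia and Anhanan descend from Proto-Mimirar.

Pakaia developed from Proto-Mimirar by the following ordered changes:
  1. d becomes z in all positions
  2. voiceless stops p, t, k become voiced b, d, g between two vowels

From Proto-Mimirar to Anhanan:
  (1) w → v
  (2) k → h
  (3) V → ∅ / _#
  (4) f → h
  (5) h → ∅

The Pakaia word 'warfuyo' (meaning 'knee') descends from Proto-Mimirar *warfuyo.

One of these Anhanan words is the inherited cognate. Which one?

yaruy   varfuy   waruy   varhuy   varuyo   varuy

varuy

Anhanan: *warfuyo
  warfuyo → varfuyo   [unconditioned shift]
  varfuyo (rule 2 does not apply)
  varfuyo → varfuy   [apocope]
  varfuy → varhuy   [unconditioned shift]
  varhuy → varuy   [h-loss]
  giving Anhanan varuy.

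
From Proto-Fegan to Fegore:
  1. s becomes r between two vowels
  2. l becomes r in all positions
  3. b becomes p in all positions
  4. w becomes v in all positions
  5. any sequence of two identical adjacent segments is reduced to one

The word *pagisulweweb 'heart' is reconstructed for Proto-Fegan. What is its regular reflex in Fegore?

Fegore: start from *pagisulweweb.
  rule 1 (rhotacism): pagisulweweb → pagirulweweb
  rule 2 (unconditioned shift): pagirulweweb → pagirurweweb
  rule 3 (unconditioned shift): pagirurweweb → pagirurwewep
  rule 4 (unconditioned shift): pagirurwewep → pagirurvevep
  rule 5: no change — pagirurvevep
  ⇒ Fegore pagirurvevep

pagirurvevep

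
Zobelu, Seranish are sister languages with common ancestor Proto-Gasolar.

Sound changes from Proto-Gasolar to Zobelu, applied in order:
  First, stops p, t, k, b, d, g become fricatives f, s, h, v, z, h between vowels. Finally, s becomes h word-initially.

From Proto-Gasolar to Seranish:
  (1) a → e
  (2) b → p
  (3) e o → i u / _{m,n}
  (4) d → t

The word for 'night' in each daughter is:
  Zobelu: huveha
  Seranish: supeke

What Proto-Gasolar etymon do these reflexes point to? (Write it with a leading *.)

*subeka

Position 3: Zobelu has v, Seranish has p. Taking the neighbouring segments as reconstructed: Zobelu v could go back to *b or *v; Seranish p could go back to *p or *b — the one source consistent with every daughter is *b.
Position 6: Zobelu has a, Seranish has e. Zobelu preserves a here (none of its changes turn any other segment into a), so the proto-segment is *a.
Position 1: Zobelu has h, Seranish has s. Seranish preserves s here (none of its changes turn any other segment into s), so the proto-segment is *s.
Continuing position by position gives *subeka; check it forward:
Zobelu: start from *subeka.
  rule 1 (intervocalic lenition): subeka → suveha
  rule 2 (debuccalisation): suveha → huveha
  ⇒ Zobelu huveha
Seranish: start from *subeka.
  rule 1 (vowel merger): subeka → subeke
  rule 2 (unconditioned shift): subeke → supeke
  rule 3: no change — supeke
  rule 4: no change — supeke
  ⇒ Seranish supeke
No other proto-form is consistent with every reflex, so the reconstruction is *subeka.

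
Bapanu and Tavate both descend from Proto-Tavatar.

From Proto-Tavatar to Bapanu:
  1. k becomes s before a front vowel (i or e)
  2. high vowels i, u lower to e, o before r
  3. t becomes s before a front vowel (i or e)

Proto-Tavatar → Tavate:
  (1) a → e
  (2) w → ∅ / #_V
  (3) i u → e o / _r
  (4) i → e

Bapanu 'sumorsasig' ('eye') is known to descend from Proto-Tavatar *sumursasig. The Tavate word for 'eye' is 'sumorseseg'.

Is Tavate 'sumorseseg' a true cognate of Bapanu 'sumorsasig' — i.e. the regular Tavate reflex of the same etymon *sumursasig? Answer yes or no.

yes

Derive the expected Tavate reflex of *sumursasig:
Tavate: *sumursasig > sumursesig > sumorsesig > sumorseseg  (by vowel merger, pre-rhotic lowering, vowel merger)
Tavate 'sumorseseg' matches the regular reflex exactly, so the pair is cognate.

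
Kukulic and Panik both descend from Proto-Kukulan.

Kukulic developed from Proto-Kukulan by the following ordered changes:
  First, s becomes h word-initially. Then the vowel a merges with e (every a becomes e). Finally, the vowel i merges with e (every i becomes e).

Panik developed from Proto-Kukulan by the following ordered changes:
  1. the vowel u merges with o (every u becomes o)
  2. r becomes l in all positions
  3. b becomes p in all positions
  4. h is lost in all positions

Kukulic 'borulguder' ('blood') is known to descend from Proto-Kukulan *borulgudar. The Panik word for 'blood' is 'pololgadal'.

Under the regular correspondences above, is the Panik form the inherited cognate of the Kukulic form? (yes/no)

Derive the expected Panik reflex of *borulgudar:
Panik: *borulgudar
  borulgudar → borolgodar   [vowel merger]
  borolgodar → bololgodal   [unconditioned shift]
  bololgodal → pololgodal   [unconditioned shift]
  pololgodal (rule 4 does not apply)
  giving Panik pololgodal.
The regular Panik reflex would be 'pololgodal', but the attested form is 'pololgadal'. The correspondence is irregular, so they are not cognates (the Panik form has a different source).

no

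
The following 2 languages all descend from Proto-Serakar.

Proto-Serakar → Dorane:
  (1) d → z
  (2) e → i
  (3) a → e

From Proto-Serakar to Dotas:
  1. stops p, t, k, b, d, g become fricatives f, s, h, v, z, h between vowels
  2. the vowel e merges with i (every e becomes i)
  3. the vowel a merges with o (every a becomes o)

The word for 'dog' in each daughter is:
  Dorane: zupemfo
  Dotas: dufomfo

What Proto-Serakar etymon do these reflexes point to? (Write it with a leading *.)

Position 4: Dorane has e, Dotas has o. In Dorane, e can only continue *a, so the proto-segment is *a.
Position 1: Dorane has z, Dotas has d. Dotas preserves d here (none of its changes turn any other segment into d), so the proto-segment is *d.
Position 3: Dorane has p, Dotas has f. Dorane preserves p here (none of its changes turn any other segment into p), so the proto-segment is *p.
Verify the candidate proto-form against each daughter:
Dorane: *dupamfo > zupamfo > zupemfo  (by unconditioned shift, vowel merger)
Dotas: *dupamfo
  dupamfo → dufamfo   [intervocalic lenition]
  dufamfo (rule 2 does not apply)
  dufamfo → dufomfo   [vowel merger]
  giving Dotas dufomfo.
Only *dupamfo yields all of Dorane zupemfo, Dotas dufomfo.

*dupamfo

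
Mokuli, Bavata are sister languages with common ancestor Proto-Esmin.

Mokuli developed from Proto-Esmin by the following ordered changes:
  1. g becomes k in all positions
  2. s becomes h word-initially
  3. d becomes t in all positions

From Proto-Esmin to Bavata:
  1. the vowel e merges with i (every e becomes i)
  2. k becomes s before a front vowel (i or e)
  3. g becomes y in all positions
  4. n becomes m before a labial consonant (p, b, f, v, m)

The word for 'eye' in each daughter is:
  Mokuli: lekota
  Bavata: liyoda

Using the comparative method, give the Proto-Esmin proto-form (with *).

Position 3: Mokuli has k, Bavata has y. Taking the neighbouring segments as reconstructed: Mokuli k could go back to *k or *g; Bavata y could go back to *g or *y — the one source consistent with every daughter is *g.
Position 5: Mokuli has t, Bavata has d. Bavata preserves d here (none of its changes turn any other segment into d), so the proto-segment is *d.
Verify the candidate proto-form against each daughter:
Mokuli: *legoda > lekoda > lekota  (by unconditioned shift, unconditioned shift)
Bavata: *legoda > ligoda > liyoda  (by vowel merger, unconditioned shift)
*legoda is the unique common source.

*legoda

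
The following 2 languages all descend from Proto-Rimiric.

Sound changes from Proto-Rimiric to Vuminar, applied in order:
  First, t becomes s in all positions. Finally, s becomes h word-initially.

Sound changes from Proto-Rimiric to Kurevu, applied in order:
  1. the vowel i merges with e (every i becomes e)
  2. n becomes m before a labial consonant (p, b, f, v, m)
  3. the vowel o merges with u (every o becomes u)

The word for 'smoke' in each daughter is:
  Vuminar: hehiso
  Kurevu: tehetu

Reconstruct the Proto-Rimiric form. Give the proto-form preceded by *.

Position 1: Vuminar has h, Kurevu has t. Kurevu preserves t here (none of its changes turn any other segment into t), so the proto-segment is *t.
Position 4: Vuminar has i, Kurevu has e. Vuminar preserves i here (none of its changes turn any other segment into i), so the proto-segment is *i.
This points to *tehito. Verify forward in each daughter:
Vuminar: start from *tehito.
  rule 1 (unconditioned shift): tehito → sehiso
  rule 2 (debuccalisation): sehiso → hehiso
  ⇒ Vuminar hehiso
Kurevu: *tehito > teheto > tehetu  (by vowel merger, vowel merger)
Only *tehito yields all of Vuminar hehiso, Kurevu tehetu.

*tehito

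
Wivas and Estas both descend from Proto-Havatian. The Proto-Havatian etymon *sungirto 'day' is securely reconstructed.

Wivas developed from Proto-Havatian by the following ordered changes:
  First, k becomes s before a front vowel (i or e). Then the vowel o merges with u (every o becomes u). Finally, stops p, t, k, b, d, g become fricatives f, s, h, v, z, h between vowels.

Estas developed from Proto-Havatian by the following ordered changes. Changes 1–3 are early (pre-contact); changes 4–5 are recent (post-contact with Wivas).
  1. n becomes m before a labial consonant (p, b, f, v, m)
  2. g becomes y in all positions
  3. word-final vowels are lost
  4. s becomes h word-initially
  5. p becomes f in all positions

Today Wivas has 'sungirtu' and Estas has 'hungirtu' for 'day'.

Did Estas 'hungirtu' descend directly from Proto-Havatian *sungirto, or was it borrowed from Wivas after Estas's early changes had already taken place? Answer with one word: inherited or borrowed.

If inherited, *sungirto would pass through all of Estas's changes:
Estas: *sungirto > sunyirto > sunyirt > hunyirt  (by unconditioned shift, apocope, debuccalisation)
If borrowed from Wivas 'sungirtu' after the early changes, it would undergo only the recent ones:
  rule 4 (debuccalisation): sungirtu → hungirtu
  rule 5 (unconditioned shift): no change (hungirtu)
  ⇒ as a loan: hungirtu
Estas 'hungirtu' matches the loan outcome 'hungirtu', not the inherited 'hunyirt' — it skipped the early Estas changes, so it was borrowed from Wivas.

borrowed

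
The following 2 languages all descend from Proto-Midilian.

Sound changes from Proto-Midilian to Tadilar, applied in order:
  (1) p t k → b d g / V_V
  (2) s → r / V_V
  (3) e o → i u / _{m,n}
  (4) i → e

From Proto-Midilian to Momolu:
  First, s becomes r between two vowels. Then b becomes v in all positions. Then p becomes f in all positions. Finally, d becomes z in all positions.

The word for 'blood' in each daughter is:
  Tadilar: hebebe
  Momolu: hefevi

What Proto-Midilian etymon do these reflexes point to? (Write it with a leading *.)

*hepebi

Position 6: Tadilar has e, Momolu has i. Momolu preserves i here (none of its changes turn any other segment into i), so the proto-segment is *i.
Position 3: Tadilar has b, Momolu has f. Taking the neighbouring segments as reconstructed: Tadilar b could go back to *p or *b; Momolu f could go back to *p or *f — the one source consistent with every daughter is *p.
This points to *hepebi. Verify forward in each daughter:
Tadilar: *hepebi > hebebi > hebebe  (by intervocalic voicing, vowel merger)
Momolu: *hepebi
  hepebi (rule 1 does not apply)
  hepebi → hepevi   [unconditioned shift]
  hepevi → hefevi   [unconditioned shift]
  hefevi (rule 4 does not apply)
  giving Momolu hefevi.
No other proto-form is consistent with every reflex, so the reconstruction is *hepebi.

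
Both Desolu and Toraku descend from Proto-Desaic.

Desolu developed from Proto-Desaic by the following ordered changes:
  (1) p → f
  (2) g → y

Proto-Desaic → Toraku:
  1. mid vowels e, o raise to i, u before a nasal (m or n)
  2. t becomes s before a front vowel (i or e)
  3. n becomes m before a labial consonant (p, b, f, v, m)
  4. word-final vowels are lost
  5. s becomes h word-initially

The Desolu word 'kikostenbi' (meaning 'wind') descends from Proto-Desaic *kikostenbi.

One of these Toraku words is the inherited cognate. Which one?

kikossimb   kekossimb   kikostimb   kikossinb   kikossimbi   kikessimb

kikossimb

Toraku: *kikostenbi > kikostinbi > kikossinbi > kikossimbi > kikossimb  (by pre-nasal raising, palatalisation, nasal place assimilation, apocope)
Among the options, 'kikossimb' alone shows every Toraku change applied in order.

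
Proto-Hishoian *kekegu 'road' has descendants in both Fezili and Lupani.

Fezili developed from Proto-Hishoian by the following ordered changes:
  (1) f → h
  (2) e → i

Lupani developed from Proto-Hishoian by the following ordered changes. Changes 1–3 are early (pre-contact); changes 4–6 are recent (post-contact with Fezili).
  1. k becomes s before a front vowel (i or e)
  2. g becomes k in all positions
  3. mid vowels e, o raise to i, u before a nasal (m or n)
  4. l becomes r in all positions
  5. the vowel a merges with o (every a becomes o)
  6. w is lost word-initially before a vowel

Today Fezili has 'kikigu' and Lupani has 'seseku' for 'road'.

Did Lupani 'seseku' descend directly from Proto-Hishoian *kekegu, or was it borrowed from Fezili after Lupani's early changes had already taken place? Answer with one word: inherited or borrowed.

inherited

If inherited, *kekegu would pass through all of Lupani's changes:
Lupani: *kekegu > sesegu > seseku  (by palatalisation, unconditioned shift)
If borrowed from Fezili 'kikigu' after the early changes, it would undergo only the recent ones:
  rule 4 (unconditioned shift): no change (kikigu)
  rule 5 (vowel merger): no change (kikigu)
  rule 6 (glide loss): no change (kikigu)
  ⇒ as a loan: kikigu
Lupani 'seseku' matches the inherited outcome exactly, so it is an inherited cognate, not a loan.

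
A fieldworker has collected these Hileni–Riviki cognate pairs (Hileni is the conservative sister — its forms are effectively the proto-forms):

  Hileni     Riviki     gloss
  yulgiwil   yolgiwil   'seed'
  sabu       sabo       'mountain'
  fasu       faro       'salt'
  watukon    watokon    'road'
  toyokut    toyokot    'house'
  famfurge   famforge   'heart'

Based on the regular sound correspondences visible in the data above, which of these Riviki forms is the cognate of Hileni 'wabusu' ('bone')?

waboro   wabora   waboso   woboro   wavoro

waboro

yulgiwil ~ yolgiwil, watukon ~ watokon — Hileni u corresponds to Riviki o after a consonant, before a consonant other than r, m, n, p, b, f, v.
fasu ~ faro — Hileni s corresponds to Riviki r between vowels (before a back vowel).
sabu ~ sabo, fasu ~ faro — Hileni u corresponds to Riviki o word-finally.
Applying these to Hileni 'wabusu':
  wabusu → wabosu   (u→o after a consonant, before a consonant other than r, m, n, p, b, f, v)
  wabosu → waboru   (s→r between vowels (before a back vowel))
  waboru → waboro   (u→o word-finally)
So the Riviki cognate is 'waboro'.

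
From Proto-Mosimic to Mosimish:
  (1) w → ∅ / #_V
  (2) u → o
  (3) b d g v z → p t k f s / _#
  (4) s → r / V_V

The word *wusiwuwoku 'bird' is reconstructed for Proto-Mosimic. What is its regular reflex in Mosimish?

Mosimish: *wusiwuwoku > usiwuwoku > osiwowoko > oriwowoko  (by glide loss, vowel merger, rhotacism)

oriwowoko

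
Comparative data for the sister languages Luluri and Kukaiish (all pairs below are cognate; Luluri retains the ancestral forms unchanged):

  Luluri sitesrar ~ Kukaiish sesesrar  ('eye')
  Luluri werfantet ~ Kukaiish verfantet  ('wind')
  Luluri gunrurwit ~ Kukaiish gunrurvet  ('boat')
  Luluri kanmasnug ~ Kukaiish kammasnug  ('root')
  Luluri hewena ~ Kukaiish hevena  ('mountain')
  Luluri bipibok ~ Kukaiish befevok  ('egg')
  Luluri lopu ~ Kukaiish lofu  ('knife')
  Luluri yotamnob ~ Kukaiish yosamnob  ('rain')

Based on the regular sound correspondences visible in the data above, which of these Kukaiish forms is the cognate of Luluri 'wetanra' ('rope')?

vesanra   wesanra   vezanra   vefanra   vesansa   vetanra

vesanra

werfantet ~ verfantet — Luluri w corresponds to Kukaiish v word-initially before a front vowel.
yotamnob ~ yosamnob — Luluri t corresponds to Kukaiish s between vowels (before a back vowel).
Applying these to Luluri 'wetanra':
  wetanra → vetanra   (w→v word-initially before a front vowel)
  vetanra → vesanra   (t→s between vowels (before a back vowel))
So the Kukaiish cognate is 'vesanra'.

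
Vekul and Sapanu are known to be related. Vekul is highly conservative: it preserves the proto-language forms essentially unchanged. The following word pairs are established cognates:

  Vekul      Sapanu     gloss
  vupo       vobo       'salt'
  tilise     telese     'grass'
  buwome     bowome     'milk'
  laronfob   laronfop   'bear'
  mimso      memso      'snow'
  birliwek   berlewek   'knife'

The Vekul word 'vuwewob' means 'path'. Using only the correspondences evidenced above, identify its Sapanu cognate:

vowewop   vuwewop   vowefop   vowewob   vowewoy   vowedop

buwome ~ bowome — Vekul u corresponds to Sapanu o after a consonant, before a consonant other than r, m, n, p, b, f, v.
laronfob ~ laronfop — Vekul b corresponds to Sapanu p word-finally.
Applying these to Vekul 'vuwewob':
  vuwewob → vowewob   (u→o after a consonant, before a consonant other than r, m, n, p, b, f, v)
  vowewob → vowewop   (b→p word-finally)
So the Sapanu cognate is 'vowewop'.

vowewop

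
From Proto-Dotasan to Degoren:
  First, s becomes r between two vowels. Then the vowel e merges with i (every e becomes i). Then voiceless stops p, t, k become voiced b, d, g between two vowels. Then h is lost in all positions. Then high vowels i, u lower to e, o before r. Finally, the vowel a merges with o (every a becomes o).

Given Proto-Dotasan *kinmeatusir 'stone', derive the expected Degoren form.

kinmiodorer

Degoren: *kinmeatusir > kinmeaturir > kinmiaturir > kinmiadurir > kinmiadorer > kinmiodorer  (by rhotacism, vowel merger, intervocalic voicing, pre-rhotic lowering, vowel merger)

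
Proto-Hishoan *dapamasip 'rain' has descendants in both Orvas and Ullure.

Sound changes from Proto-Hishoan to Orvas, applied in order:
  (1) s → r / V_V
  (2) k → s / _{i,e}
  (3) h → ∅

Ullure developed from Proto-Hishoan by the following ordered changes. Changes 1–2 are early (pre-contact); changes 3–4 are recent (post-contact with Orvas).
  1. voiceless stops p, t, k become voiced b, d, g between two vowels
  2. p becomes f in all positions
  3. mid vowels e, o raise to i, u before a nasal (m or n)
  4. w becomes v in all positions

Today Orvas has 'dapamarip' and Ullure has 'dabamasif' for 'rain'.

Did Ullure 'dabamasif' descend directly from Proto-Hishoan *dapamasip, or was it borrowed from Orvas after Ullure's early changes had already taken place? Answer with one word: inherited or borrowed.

inherited

If inherited, *dapamasip would pass through all of Ullure's changes:
Ullure: start from *dapamasip.
  rule 1 (intervocalic voicing): dapamasip → dabamasip
  rule 2 (unconditioned shift): dabamasip → dabamasif
  rule 3: no change — dabamasif
  rule 4: no change — dabamasif
  ⇒ Ullure dabamasif
If borrowed from Orvas 'dapamarip' after the early changes, it would undergo only the recent ones:
  rule 3 (pre-nasal raising): no change (dapamarip)
  rule 4 (unconditioned shift): no change (dapamarip)
  ⇒ as a loan: dapamarip
Ullure 'dabamasif' matches the inherited outcome exactly, so it is an inherited cognate, not a loan.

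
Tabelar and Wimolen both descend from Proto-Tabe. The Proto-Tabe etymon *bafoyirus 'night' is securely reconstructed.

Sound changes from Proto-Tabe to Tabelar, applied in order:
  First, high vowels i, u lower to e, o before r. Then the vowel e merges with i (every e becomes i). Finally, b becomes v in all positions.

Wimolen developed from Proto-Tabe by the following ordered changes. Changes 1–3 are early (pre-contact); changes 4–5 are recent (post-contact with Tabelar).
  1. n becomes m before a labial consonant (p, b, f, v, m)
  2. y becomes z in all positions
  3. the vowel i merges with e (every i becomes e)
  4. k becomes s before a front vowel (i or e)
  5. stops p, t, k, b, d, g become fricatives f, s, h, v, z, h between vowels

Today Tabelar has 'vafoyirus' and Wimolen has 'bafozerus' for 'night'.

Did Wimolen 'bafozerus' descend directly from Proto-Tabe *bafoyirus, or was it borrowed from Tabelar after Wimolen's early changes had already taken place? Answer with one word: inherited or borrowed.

inherited

If inherited, *bafoyirus would pass through all of Wimolen's changes:
Wimolen: start from *bafoyirus.
  rule 1: no change — bafoyirus
  rule 2 (unconditioned shift): bafoyirus → bafozirus
  rule 3 (vowel merger): bafozirus → bafozerus
  rule 4: no change — bafozerus
  rule 5: no change — bafozerus
  ⇒ Wimolen bafozerus
If borrowed from Tabelar 'vafoyirus' after the early changes, it would undergo only the recent ones:
  rule 4 (palatalisation): no change (vafoyirus)
  rule 5 (intervocalic lenition): no change (vafoyirus)
  ⇒ as a loan: vafoyirus
Wimolen 'bafozerus' matches the inherited outcome exactly, so it is an inherited cognate, not a loan.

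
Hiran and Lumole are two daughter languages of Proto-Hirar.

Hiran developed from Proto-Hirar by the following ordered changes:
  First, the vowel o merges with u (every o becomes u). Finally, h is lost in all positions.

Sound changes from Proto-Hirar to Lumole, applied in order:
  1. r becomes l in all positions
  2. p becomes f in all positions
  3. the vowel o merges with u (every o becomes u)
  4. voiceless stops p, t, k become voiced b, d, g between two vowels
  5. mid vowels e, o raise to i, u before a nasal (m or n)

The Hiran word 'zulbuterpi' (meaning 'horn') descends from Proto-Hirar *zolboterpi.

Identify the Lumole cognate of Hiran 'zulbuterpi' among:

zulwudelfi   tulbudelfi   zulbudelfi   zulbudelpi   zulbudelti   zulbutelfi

Lumole: start from *zolboterpi.
  rule 1 (unconditioned shift): zolboterpi → zolbotelpi
  rule 2 (unconditioned shift): zolbotelpi → zolbotelfi
  rule 3 (vowel merger): zolbotelfi → zulbutelfi
  rule 4 (intervocalic voicing): zulbutelfi → zulbudelfi
  rule 5: no change — zulbudelfi
  ⇒ Lumole zulbudelfi

zulbudelfi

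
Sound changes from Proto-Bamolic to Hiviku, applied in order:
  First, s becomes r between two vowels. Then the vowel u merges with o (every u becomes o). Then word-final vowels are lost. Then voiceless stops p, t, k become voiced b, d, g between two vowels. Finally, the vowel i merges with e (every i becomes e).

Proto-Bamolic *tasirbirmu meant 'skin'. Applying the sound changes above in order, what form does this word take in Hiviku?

tarerberm

Hiviku: *tasirbirmu > tarirbirmu > tarirbirmo > tarirbirm > tarerberm  (by rhotacism, vowel merger, apocope, vowel merger)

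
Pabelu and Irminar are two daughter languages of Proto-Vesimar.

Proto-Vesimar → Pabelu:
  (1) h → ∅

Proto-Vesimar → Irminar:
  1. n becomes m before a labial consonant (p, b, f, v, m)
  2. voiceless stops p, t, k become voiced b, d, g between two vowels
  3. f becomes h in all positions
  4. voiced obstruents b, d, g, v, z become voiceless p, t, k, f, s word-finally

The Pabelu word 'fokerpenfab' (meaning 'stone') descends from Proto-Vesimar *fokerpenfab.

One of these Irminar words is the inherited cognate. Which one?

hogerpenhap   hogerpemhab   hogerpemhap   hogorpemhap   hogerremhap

hogerpemhap

Irminar: *fokerpenfab > fokerpemfab > fogerpemfab > hogerpemhab > hogerpemhap  (by nasal place assimilation, intervocalic voicing, unconditioned shift, final devoicing)
Among the options, 'hogerpemhap' alone shows every Irminar change applied in order.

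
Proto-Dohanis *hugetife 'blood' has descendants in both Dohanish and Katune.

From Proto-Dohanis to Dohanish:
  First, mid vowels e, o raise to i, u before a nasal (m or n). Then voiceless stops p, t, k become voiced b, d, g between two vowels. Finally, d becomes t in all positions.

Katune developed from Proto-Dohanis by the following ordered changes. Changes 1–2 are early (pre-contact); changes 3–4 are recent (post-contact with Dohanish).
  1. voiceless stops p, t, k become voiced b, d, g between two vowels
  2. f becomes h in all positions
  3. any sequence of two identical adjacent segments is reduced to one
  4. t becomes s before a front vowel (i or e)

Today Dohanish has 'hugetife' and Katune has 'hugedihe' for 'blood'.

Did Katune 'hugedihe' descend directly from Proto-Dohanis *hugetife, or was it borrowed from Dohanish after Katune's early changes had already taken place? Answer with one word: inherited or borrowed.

If inherited, *hugetife would pass through all of Katune's changes:
Katune: start from *hugetife.
  rule 1 (intervocalic voicing): hugetife → hugedife
  rule 2 (unconditioned shift): hugedife → hugedihe
  rule 3: no change — hugedihe
  rule 4: no change — hugedihe
  ⇒ Katune hugedihe
If borrowed from Dohanish 'hugetife' after the early changes, it would undergo only the recent ones:
  rule 3 (degemination): no change (hugetife)
  rule 4 (palatalisation): hugetife → hugesife
  ⇒ as a loan: hugesife
Katune 'hugedihe' matches the inherited outcome exactly, so it is an inherited cognate, not a loan.

inherited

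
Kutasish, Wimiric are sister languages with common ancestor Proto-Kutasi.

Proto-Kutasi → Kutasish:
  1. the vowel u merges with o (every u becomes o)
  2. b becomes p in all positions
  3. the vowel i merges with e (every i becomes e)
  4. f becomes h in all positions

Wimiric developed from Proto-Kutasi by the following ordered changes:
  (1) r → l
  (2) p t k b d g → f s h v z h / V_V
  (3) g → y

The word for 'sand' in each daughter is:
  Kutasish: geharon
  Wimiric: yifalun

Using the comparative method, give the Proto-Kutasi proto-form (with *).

*gifarun

Position 3: Kutasish has h, Wimiric has f. Taking the neighbouring segments as reconstructed: Kutasish h could go back to *f or *h; Wimiric f could go back to *p or *f — the one source consistent with every daughter is *f.
Position 6: Kutasish has o, Wimiric has u. Wimiric preserves u here (none of its changes turn any other segment into u), so the proto-segment is *u.
Position 2: Kutasish has e, Wimiric has i. Wimiric preserves i here (none of its changes turn any other segment into i), so the proto-segment is *i.
This points to *gifarun. Verify forward in each daughter:
Kutasish: *gifarun > gifaron > gefaron > geharon  (by vowel merger, vowel merger, unconditioned shift)
Wimiric: start from *gifarun.
  rule 1 (unconditioned shift): gifarun → gifalun
  rule 2: no change — gifalun
  rule 3 (unconditioned shift): gifalun → yifalun
  ⇒ Wimiric yifalun
Only *gifarun yields all of Kutasish geharon, Wimiric yifalun.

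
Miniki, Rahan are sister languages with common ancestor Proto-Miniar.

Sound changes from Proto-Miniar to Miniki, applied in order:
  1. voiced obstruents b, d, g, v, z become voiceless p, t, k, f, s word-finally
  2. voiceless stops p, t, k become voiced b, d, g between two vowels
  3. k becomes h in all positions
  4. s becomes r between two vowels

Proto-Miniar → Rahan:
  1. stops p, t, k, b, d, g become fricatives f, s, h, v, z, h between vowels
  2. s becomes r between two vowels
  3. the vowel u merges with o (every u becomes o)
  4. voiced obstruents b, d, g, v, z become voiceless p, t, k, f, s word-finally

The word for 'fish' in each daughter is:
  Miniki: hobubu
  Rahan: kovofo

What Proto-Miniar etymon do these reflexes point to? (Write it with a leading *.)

Position 6: Miniki has u, Rahan has o. Miniki preserves u here (none of its changes turn any other segment into u), so the proto-segment is *u.
Position 5: Miniki has b, Rahan has f. Taking the neighbouring segments as reconstructed: Miniki b could go back to *p or *b; Rahan f could go back to *p or *f — the one source consistent with every daughter is *p.
Verify the candidate proto-form against each daughter:
Miniki: start from *kobupu.
  rule 1: no change — kobupu
  rule 2 (intervocalic voicing): kobupu → kobubu
  rule 3 (unconditioned shift): kobubu → hobubu
  rule 4: no change — hobubu
  ⇒ Miniki hobubu
Rahan: start from *kobupu.
  rule 1 (intervocalic lenition): kobupu → kovufu
  rule 2: no change — kovufu
  rule 3 (vowel merger): kovufu → kovofo
  rule 4: no change — kovofo
  ⇒ Rahan kovofo
*kobupu is the unique common source.

*kobupu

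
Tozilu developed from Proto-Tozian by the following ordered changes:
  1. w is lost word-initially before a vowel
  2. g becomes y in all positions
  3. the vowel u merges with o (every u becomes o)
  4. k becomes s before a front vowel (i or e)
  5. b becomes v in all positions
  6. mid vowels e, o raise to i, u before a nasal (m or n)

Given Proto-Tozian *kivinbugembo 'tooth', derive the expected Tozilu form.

sivinvoyimvo

Tozilu: start from *kivinbugembo.
  rule 1: no change — kivinbugembo
  rule 2 (unconditioned shift): kivinbugembo → kivinbuyembo
  rule 3 (vowel merger): kivinbuyembo → kivinboyembo
  rule 4 (palatalisation): kivinboyembo → sivinboyembo
  rule 5 (unconditioned shift): sivinboyembo → sivinvoyemvo
  rule 6 (pre-nasal raising): sivinvoyemvo → sivinvoyimvo
  ⇒ Tozilu sivinvoyimvo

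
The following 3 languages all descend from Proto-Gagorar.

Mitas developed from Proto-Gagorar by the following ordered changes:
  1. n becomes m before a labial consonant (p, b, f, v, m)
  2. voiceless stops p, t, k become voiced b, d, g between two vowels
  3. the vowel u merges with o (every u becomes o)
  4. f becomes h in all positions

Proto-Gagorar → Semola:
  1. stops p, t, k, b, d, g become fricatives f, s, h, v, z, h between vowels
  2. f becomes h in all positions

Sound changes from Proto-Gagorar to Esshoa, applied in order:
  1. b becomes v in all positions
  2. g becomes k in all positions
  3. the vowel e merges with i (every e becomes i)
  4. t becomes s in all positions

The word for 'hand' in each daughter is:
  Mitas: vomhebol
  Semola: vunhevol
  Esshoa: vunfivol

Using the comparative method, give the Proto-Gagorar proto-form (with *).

Position 6: Mitas has b, Semola has v, Esshoa has v. Taking the neighbouring segments as reconstructed: Mitas b could go back to *p or *b; Semola v could go back to *b or *v; Esshoa v could go back to *b or *v — the one source consistent with every daughter is *b.
Position 2: Mitas has o, Semola has u, Esshoa has u. Semola preserves u here (none of its changes turn any other segment into u), so the proto-segment is *u.
Position 3: Mitas has m, Semola has n, Esshoa has n. Semola preserves n here (none of its changes turn any other segment into n), so the proto-segment is *n.
This points to *vunfebol. Verify forward in each daughter:
Mitas: *vunfebol > vumfebol > vomfebol > vomhebol  (by nasal place assimilation, vowel merger, unconditioned shift)
Semola: start from *vunfebol.
  rule 1 (intervocalic lenition): vunfebol → vunfevol
  rule 2 (unconditioned shift): vunfevol → vunhevol
  ⇒ Semola vunhevol
Esshoa: *vunfebol
  vunfebol → vunfevol   [unconditioned shift]
  vunfevol (rule 2 does not apply)
  vunfevol → vunfivol   [vowel merger]
  vunfivol (rule 4 does not apply)
  giving Esshoa vunfivol.
Only *vunfebol yields all of Mitas vomhebol, Semola vunhevol, Esshoa vunfivol.

*vunfebol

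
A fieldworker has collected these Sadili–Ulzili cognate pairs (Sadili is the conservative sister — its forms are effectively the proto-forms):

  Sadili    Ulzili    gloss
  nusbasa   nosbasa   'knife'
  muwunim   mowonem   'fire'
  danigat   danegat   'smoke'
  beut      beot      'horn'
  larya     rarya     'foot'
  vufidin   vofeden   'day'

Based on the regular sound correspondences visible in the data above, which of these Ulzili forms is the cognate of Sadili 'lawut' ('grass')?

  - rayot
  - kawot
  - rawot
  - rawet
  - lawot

larya ~ rarya — Sadili l corresponds to Ulzili r word-initially before a back vowel.
nusbasa ~ nosbasa, muwunim ~ mowonem — Sadili u corresponds to Ulzili o after a consonant, before a consonant other than r, m, n, p, b, f, v.
Applying these to Sadili 'lawut':
  lawut → rawut   (l→r word-initially before a back vowel)
  rawut → rawot   (u→o after a consonant, before a consonant other than r, m, n, p, b, f, v)
So the Ulzili cognate is 'rawot'.

rawot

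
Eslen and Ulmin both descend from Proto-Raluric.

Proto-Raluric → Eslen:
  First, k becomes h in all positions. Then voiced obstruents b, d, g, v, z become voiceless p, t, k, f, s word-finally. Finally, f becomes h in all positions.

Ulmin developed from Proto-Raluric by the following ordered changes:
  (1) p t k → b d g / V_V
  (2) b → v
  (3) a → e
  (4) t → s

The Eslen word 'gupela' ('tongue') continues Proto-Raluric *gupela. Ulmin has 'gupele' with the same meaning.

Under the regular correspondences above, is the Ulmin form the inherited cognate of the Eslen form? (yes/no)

Derive the expected Ulmin reflex of *gupela:
Ulmin: start from *gupela.
  rule 1 (intervocalic voicing): gupela → gubela
  rule 2 (unconditioned shift): gubela → guvela
  rule 3 (vowel merger): guvela → guvele
  rule 4: no change — guvele
  ⇒ Ulmin guvele
The regular Ulmin reflex would be 'guvele', but the attested form is 'gupele'. The correspondence is irregular, so they are not cognates (the Ulmin form has a different source).

no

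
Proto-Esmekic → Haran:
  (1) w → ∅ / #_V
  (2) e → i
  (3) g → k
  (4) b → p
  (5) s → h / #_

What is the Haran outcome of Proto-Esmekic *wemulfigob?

Haran: *wemulfigob > emulfigob > imulfigob > imulfikob > imulfikop  (by glide loss, vowel merger, unconditioned shift, unconditioned shift)

imulfikop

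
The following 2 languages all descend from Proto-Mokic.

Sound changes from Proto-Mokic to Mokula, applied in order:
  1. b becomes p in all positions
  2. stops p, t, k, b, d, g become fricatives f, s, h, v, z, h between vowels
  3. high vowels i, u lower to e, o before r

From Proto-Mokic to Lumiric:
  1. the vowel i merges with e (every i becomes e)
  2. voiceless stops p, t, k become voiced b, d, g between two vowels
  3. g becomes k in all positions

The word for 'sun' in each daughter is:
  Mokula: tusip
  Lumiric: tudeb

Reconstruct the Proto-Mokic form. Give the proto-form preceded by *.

Position 4: Mokula has i, Lumiric has e. Mokula preserves i here (none of its changes turn any other segment into i), so the proto-segment is *i.
Position 3: Mokula has s, Lumiric has d. Taking the neighbouring segments as reconstructed: Mokula s could go back to *t or *s; Lumiric d could go back to *t or *d — the one source consistent with every daughter is *t.
Position 5: Mokula has p, Lumiric has b. Taking the neighbouring segments as reconstructed: Mokula p could go back to *p or *b; Lumiric b can only go back to *b — the one source consistent with every daughter is *b.
This points to *tutib. Verify forward in each daughter:
Mokula: *tutib
  tutib → tutip   [unconditioned shift]
  tutip → tusip   [intervocalic lenition]
  tusip (rule 3 does not apply)
  giving Mokula tusip.
Lumiric: *tutib
  tutib → tuteb   [vowel merger]
  tuteb → tudeb   [intervocalic voicing]
  tudeb (rule 3 does not apply)
  giving Lumiric tudeb.
No other proto-form is consistent with every reflex, so the reconstruction is *tutib.

*tutib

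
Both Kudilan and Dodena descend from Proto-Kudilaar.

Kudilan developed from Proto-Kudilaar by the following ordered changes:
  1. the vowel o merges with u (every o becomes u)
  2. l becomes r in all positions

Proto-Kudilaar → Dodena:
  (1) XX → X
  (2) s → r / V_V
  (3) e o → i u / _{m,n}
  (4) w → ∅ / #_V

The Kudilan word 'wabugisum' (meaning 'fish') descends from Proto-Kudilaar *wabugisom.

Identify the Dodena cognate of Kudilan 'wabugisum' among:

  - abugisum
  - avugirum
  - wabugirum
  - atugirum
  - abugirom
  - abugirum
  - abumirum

Dodena: *wabugisom
  wabugisom (rule 1 does not apply)
  wabugisom → wabugirom   [rhotacism]
  wabugirom → wabugirum   [pre-nasal raising]
  wabugirum → abugirum   [glide loss]
  giving Dodena abugirum.
Among the options, 'abugirum' alone shows every Dodena change applied in order.

abugirum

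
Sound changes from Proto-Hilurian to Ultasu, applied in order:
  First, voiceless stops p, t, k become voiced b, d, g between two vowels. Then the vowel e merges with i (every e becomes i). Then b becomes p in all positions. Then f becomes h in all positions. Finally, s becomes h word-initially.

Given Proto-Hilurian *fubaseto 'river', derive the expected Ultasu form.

Ultasu: *fubaseto
  fubaseto → fubasedo   [intervocalic voicing]
  fubasedo → fubasido   [vowel merger]
  fubasido → fupasido   [unconditioned shift]
  fupasido → hupasido   [unconditioned shift]
  hupasido (rule 5 does not apply)
  giving Ultasu hupasido.

hupasido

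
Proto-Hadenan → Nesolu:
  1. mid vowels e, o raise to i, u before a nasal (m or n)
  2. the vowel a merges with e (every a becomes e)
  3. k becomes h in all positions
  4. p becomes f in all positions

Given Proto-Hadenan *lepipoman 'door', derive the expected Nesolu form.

Nesolu: *lepipoman
  lepipoman → lepipuman   [pre-nasal raising]
  lepipuman → lepipumen   [vowel merger]
  lepipumen (rule 3 does not apply)
  lepipumen → lefifumen   [unconditioned shift]
  giving Nesolu lefifumen.

lefifumen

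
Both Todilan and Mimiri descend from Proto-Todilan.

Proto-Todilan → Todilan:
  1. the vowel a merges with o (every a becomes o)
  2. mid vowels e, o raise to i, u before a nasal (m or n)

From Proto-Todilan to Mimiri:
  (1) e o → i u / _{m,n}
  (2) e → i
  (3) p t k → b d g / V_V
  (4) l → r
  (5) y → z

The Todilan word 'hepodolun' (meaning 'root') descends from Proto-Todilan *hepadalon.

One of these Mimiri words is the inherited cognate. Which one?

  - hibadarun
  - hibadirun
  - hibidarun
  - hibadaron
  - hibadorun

hibadarun

Mimiri: *hepadalon > hepadalun > hipadalun > hibadalun > hibadarun  (by pre-nasal raising, vowel merger, intervocalic voicing, unconditioned shift)
Among the options, 'hibadarun' alone shows every Mimiri change applied in order.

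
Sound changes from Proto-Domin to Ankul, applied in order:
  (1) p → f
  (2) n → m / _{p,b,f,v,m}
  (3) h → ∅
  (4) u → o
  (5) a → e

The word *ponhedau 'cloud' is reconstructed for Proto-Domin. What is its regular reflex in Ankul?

fonedeo

Ankul: start from *ponhedau.
  rule 1 (unconditioned shift): ponhedau → fonhedau
  rule 2: no change — fonhedau
  rule 3 (h-loss): fonhedau → fonedau
  rule 4 (vowel merger): fonedau → fonedao
  rule 5 (vowel merger): fonedao → fonedeo
  ⇒ Ankul fonedeo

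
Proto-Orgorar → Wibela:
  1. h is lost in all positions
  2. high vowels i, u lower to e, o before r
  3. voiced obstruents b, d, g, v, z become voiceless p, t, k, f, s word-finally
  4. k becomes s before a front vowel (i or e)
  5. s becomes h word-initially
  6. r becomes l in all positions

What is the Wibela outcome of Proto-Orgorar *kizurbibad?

Wibela: *kizurbibad
  kizurbibad (rule 1 does not apply)
  kizurbibad → kizorbibad   [pre-rhotic lowering]
  kizorbibad → kizorbibat   [final devoicing]
  kizorbibat → sizorbibat   [palatalisation]
  sizorbibat → hizorbibat   [debuccalisation]
  hizorbibat → hizolbibat   [unconditioned shift]
  giving Wibela hizolbibat.

hizolbibat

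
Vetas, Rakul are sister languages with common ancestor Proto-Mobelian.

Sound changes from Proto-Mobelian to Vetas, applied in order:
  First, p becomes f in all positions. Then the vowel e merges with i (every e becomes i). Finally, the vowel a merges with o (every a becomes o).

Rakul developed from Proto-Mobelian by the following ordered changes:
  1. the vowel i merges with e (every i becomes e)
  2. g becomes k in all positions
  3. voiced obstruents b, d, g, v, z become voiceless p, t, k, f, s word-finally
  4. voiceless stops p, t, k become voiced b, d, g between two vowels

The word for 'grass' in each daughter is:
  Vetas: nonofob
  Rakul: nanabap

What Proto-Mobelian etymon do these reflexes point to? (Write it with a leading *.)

Position 6: Vetas has o, Rakul has a. Rakul preserves a here (none of its changes turn any other segment into a), so the proto-segment is *a.
Position 2: Vetas has o, Rakul has a. Rakul preserves a here (none of its changes turn any other segment into a), so the proto-segment is *a.
Position 7: Vetas has b, Rakul has p. Vetas preserves b here (none of its changes turn any other segment into b), so the proto-segment is *b.
Continuing position by position gives *nanapab; check it forward:
Vetas: *nanapab
  nanapab → nanafab   [unconditioned shift]
  nanafab (rule 2 does not apply)
  nanafab → nonofob   [vowel merger]
  giving Vetas nonofob.
Rakul: *nanapab > nanapap > nanabap  (by final devoicing, intervocalic voicing)
Only *nanapab yields all of Vetas nonofob, Rakul nanabap.

*nanapab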